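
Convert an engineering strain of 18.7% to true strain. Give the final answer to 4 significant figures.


epsilon_true = ln(1 + epsilon_eng)
epsilon_true = ln(1 + 0.187)
epsilon_true = 0.1714


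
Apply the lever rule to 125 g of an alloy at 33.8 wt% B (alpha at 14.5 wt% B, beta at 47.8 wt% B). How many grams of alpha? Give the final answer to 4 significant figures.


f_alpha = (C_beta - C0) / (C_beta - C_alpha)
f_alpha = (47.8 - 33.8) / (47.8 - 14.5) = 0.42042
m_alpha = f_alpha * m_total = 0.42042 * 125 = 52.55 g


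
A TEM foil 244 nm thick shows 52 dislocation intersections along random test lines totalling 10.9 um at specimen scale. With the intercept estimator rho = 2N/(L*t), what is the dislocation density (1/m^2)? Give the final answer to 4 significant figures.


rho = 2N / (L * t)
L = 10.9 um = 1.09e-05 m, t = 244 nm = 2.44e-07 m
rho = 2 * 52 / (1.09e-05 * 2.44e-07)
rho = 3.91e+13 1/m^2


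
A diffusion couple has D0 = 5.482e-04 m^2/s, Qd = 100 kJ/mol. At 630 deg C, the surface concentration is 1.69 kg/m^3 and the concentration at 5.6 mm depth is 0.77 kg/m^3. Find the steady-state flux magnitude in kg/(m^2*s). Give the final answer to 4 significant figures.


Step 1: D = D0 * exp(-Qd/(R*T))
T = 630 + 273.15 = 903.15 K
D = 5.482e-04 * exp(-100e3 / (8.314 * 903.15)) = 9.01828e-10 m^2/s
Step 2: J = D * (C1 - C2) / dx
J = 9.01828e-10 * (1.69 - 0.77) / 5.6e-03
J = 1.482e-07 kg/(m^2*s)


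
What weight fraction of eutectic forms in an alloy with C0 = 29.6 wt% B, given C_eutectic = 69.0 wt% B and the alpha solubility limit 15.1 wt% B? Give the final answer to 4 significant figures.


f_primary = (C_e - C0) / (C_e - C_alpha_max)
f_primary = (69.0 - 29.6) / (69.0 - 15.1)
f_primary = 0.730983
f_eutectic = 1 - 0.730983 = 0.269


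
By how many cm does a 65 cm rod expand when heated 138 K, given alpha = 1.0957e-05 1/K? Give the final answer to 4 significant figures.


dL = L0 * alpha * dT
dL = 65 * 1.0957e-05 * 138
dL = 0.09828 cm


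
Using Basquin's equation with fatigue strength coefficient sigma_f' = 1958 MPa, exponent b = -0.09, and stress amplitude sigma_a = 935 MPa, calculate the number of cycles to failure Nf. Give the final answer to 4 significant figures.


sigma_a = sigma_f' * (2*Nf)^b
2*Nf = (sigma_a / sigma_f')^(1/b)
2*Nf = (935 / 1958)^(1/-0.09)
2*Nf = 3687.05
Nf = 1844 cycles


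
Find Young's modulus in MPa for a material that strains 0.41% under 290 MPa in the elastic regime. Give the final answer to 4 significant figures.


E = sigma / epsilon
epsilon = 0.41% = 4.1e-03
E = 290 / 4.1e-03
E = 70730 MPa


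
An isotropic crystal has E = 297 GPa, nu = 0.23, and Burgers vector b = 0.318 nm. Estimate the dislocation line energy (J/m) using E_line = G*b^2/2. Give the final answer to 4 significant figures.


Step 1: G = E / (2*(1+nu))
G = 297 / (2*(1+0.23)) = 120.732 GPa = 1.20732e+11 Pa
Step 2: E_line = G*b^2/2
b = 0.318 nm = 3.18e-10 m
E_line = 0.5 * 1.20732e+11 * (3.18e-10)^2 = 6.104e-09 J/m


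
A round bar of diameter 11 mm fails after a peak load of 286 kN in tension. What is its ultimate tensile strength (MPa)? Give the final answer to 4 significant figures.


A0 = pi*(d/2)^2 = pi*(11/2)^2 = 95.0332 mm^2
UTS = F_max / A0 = 286*1000 / 95.0332
UTS = 3009 MPa


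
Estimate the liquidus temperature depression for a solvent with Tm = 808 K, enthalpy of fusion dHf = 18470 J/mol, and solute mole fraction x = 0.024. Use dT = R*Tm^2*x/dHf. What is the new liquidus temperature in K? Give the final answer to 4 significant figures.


dT = R*Tm^2*x / dHf
dT = 8.314 * 808^2 * 0.024 / 18470
dT = 7.05305 K
T_new = 808 - 7.05305 = 800.9 K


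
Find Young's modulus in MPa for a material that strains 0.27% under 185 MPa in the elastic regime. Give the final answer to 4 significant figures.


E = sigma / epsilon
epsilon = 0.27% = 2.7e-03
E = 185 / 2.7e-03
E = 68520 MPa


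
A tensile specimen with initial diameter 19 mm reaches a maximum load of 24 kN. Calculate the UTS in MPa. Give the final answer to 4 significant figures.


A0 = pi*(d/2)^2 = pi*(19/2)^2 = 283.529 mm^2
UTS = F_max / A0 = 24*1000 / 283.529
UTS = 84.65 MPa


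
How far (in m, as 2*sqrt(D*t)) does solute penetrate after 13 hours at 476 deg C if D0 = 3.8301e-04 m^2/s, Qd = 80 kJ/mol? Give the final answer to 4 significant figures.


Step 1: D = D0 * exp(-Qd/(R*T))
T = 749.15 K
D = 3.8301e-04 * exp(-80e3 / (8.314 * 749.15)) = 1.01156e-09 m^2/s
Step 2: L = 2*sqrt(D*t)
t = 13 h = 46800 s
L = 2*sqrt(1.01156e-09 * 46800) = 0.01376 m


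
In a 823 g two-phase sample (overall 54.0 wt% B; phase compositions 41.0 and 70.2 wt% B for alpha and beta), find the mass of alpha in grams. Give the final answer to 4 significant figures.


f_alpha = (C_beta - C0) / (C_beta - C_alpha)
f_alpha = (70.2 - 54.0) / (70.2 - 41.0) = 0.554795
m_alpha = f_alpha * m_total = 0.554795 * 823 = 456.6 g


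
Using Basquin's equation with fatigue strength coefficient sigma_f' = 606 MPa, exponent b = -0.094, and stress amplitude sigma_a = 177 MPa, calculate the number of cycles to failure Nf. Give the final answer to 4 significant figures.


sigma_a = sigma_f' * (2*Nf)^b
2*Nf = (sigma_a / sigma_f')^(1/b)
2*Nf = (177 / 606)^(1/-0.094)
2*Nf = 485471
Nf = 242700 cycles


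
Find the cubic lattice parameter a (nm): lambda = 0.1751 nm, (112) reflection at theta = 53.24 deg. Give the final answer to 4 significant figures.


d = lambda / (2*sin(theta))
d = 0.1751 / (2*sin(53.24 deg))
d = 0.10928 nm
a = d * sqrt(h^2+k^2+l^2) = 0.10928 * sqrt(6)
a = 0.2677 nm


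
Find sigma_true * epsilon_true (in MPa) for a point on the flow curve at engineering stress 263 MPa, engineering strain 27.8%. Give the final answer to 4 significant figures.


sigma_true = sigma_eng * (1 + epsilon_eng)
sigma_true = 263 * (1 + 0.278) = 336.114 MPa
epsilon_true = ln(1 + epsilon_eng)
epsilon_true = ln(1 + 0.278) = 0.245296
sigma_true * epsilon_true = 336.114 * 0.245296 = 82.45 MPa


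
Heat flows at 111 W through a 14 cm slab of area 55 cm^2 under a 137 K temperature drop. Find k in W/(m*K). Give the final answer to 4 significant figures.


k = Q*L / (A*dT)
L = 0.14 m, A = 5.5e-03 m^2
k = 111 * 0.14 / (5.5e-03 * 137)
k = 20.62 W/(m*K)


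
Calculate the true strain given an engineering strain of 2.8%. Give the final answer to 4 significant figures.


epsilon_true = ln(1 + epsilon_eng)
epsilon_true = ln(1 + 0.028)
epsilon_true = 0.02762


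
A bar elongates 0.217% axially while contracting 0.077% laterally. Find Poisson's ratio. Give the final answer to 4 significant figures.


nu = -epsilon_lat / epsilon_axial
Lateral strain is contraction (negative), so using magnitudes:
nu = 0.077 / 0.217
nu = 0.3548


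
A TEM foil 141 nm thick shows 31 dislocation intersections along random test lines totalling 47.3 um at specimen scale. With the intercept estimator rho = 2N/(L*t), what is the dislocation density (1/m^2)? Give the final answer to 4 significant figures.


rho = 2N / (L * t)
L = 47.3 um = 4.73e-05 m, t = 141 nm = 1.41e-07 m
rho = 2 * 31 / (4.73e-05 * 1.41e-07)
rho = 9.296e+12 1/m^2


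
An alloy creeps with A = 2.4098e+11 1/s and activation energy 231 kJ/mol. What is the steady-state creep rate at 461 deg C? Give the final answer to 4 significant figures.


rate = A * exp(-Q / (R*T))
T = 461 + 273.15 = 734.15 K
rate = 2.4098e+11 * exp(-231e3 / (8.314 * 734.15))
rate = 8.826e-06 1/s


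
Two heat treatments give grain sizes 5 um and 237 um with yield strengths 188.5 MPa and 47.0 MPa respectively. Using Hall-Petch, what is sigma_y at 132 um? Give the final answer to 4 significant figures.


sigma_y = sigma0 + k / sqrt(d)
1/sqrt(d1) = 1/sqrt(5e-06) = 447.214;  1/sqrt(d2) = 64.957
k = (sigma1 - sigma2) / (1/sqrt(d1) - 1/sqrt(d2)) = (188.5 - 47.0) / (447.214 - 64.957) = 0.37017 MPa*m^0.5
sigma0 = sigma1 - k/sqrt(d1) = 188.5 - 0.37017*447.214 = 22.9549 MPa
sigma_y(d3) = 22.9549 + 0.37017 / sqrt(1.32e-04) = 55.17 MPa


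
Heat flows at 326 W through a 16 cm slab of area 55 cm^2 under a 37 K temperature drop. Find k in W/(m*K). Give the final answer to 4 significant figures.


k = Q*L / (A*dT)
L = 0.16 m, A = 5.5e-03 m^2
k = 326 * 0.16 / (5.5e-03 * 37)
k = 256.3 W/(m*K)


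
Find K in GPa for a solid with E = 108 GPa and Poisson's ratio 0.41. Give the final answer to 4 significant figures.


K = E / (3*(1-2*nu))
K = 108 / (3*(1-2*0.41))
K = 200 GPa


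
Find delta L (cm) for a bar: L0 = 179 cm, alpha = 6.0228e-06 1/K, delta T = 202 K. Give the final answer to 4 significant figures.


dL = L0 * alpha * dT
dL = 179 * 6.0228e-06 * 202
dL = 0.2178 cm


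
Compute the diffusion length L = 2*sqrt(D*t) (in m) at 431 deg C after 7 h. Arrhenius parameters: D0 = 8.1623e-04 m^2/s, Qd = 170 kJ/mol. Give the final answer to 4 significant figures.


Step 1: D = D0 * exp(-Qd/(R*T))
T = 704.15 K
D = 8.1623e-04 * exp(-170e3 / (8.314 * 704.15)) = 1.99786e-16 m^2/s
Step 2: L = 2*sqrt(D*t)
t = 7 h = 25200 s
L = 2*sqrt(1.99786e-16 * 25200) = 4.488e-06 m


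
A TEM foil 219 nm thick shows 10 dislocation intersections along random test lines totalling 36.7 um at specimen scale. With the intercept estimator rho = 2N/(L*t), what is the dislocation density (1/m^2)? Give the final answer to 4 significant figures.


rho = 2N / (L * t)
L = 36.7 um = 3.67e-05 m, t = 219 nm = 2.19e-07 m
rho = 2 * 10 / (3.67e-05 * 2.19e-07)
rho = 2.488e+12 1/m^2


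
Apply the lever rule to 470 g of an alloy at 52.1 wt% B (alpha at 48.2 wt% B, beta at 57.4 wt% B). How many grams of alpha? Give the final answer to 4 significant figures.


f_alpha = (C_beta - C0) / (C_beta - C_alpha)
f_alpha = (57.4 - 52.1) / (57.4 - 48.2) = 0.576087
m_alpha = f_alpha * m_total = 0.576087 * 470 = 270.8 g


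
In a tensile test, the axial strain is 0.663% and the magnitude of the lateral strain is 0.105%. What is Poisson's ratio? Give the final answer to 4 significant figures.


nu = -epsilon_lat / epsilon_axial
Lateral strain is contraction (negative), so using magnitudes:
nu = 0.105 / 0.663
nu = 0.1584


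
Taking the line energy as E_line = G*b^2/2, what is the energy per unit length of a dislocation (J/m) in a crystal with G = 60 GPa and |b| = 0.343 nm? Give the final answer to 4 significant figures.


E = G*b^2/2
b = 0.343 nm = 3.43e-10 m
G = 60 GPa = 6e+10 Pa
E = 0.5 * 6e+10 * (3.43e-10)^2
E = 3.529e-09 J/m


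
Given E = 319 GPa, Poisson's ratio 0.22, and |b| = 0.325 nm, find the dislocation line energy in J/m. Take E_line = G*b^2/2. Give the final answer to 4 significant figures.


Step 1: G = E / (2*(1+nu))
G = 319 / (2*(1+0.22)) = 130.738 GPa = 1.30738e+11 Pa
Step 2: E_line = G*b^2/2
b = 0.325 nm = 3.25e-10 m
E_line = 0.5 * 1.30738e+11 * (3.25e-10)^2 = 6.905e-09 J/m


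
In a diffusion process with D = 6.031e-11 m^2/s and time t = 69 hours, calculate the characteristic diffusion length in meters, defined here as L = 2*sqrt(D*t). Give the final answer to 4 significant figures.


t = 69 hr = 248400 s
Diffusion length = 2*sqrt(D*t)
= 2*sqrt(6.031e-11 * 248400)
= 7.741e-03 m


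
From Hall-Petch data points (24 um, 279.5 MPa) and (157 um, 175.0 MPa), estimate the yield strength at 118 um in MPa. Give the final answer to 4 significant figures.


sigma_y = sigma0 + k / sqrt(d)
1/sqrt(d1) = 1/sqrt(2.4e-05) = 204.124;  1/sqrt(d2) = 79.8087
k = (sigma1 - sigma2) / (1/sqrt(d1) - 1/sqrt(d2)) = (279.5 - 175.0) / (204.124 - 79.8087) = 0.840603 MPa*m^0.5
sigma0 = sigma1 - k/sqrt(d1) = 279.5 - 0.840603*204.124 = 107.913 MPa
sigma_y(d3) = 107.913 + 0.840603 / sqrt(1.18e-04) = 185.3 MPa


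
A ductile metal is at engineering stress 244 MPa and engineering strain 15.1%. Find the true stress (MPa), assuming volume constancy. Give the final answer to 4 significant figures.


sigma_true = sigma_eng * (1 + epsilon_eng)
sigma_true = 244 * (1 + 0.151)
sigma_true = 280.8 MPa


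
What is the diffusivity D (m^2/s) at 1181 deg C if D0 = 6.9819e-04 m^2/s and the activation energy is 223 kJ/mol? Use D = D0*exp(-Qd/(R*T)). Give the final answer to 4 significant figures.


D = D0 * exp(-Qd / (R*T))
T = 1454.15 K
D = 6.9819e-04 * exp(-223e3 / (8.314 * 1454.15))
D = 6.812e-12 m^2/s


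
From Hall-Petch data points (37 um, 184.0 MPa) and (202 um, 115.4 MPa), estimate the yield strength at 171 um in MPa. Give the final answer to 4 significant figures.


sigma_y = sigma0 + k / sqrt(d)
1/sqrt(d1) = 1/sqrt(3.7e-05) = 164.399;  1/sqrt(d2) = 70.3598
k = (sigma1 - sigma2) / (1/sqrt(d1) - 1/sqrt(d2)) = (184.0 - 115.4) / (164.399 - 70.3598) = 0.729483 MPa*m^0.5
sigma0 = sigma1 - k/sqrt(d1) = 184.0 - 0.729483*164.399 = 64.0738 MPa
sigma_y(d3) = 64.0738 + 0.729483 / sqrt(1.71e-04) = 119.9 MPa


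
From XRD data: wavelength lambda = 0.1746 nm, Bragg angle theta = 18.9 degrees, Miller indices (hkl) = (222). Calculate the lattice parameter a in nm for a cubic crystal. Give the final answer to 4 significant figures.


d = lambda / (2*sin(theta))
d = 0.1746 / (2*sin(18.9 deg))
d = 0.269513 nm
a = d * sqrt(h^2+k^2+l^2) = 0.269513 * sqrt(12)
a = 0.9336 nm


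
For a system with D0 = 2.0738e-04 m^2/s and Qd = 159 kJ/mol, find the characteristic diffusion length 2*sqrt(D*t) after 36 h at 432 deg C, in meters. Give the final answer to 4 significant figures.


Step 1: D = D0 * exp(-Qd/(R*T))
T = 705.15 K
D = 2.0738e-04 * exp(-159e3 / (8.314 * 705.15)) = 3.45358e-16 m^2/s
Step 2: L = 2*sqrt(D*t)
t = 36 h = 129600 s
L = 2*sqrt(3.45358e-16 * 129600) = 1.338e-05 m


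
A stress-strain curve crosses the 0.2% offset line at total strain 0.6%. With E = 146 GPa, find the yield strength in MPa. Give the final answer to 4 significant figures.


Offset strain = 0.002
Elastic strain at yield = total_strain - offset = 6e-03 - 0.002 = 4e-03
sigma_y = E * elastic_strain = 146000 * 4e-03
sigma_y = 584 MPa


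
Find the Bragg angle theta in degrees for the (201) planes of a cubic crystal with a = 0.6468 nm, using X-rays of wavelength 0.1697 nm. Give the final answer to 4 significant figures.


d = a / sqrt(h^2+k^2+l^2)
d = 0.6468 / sqrt(5) = 0.289258 nm
lambda = 2*d*sin(theta)  =>  sin(theta) = lambda / (2*d)
sin(theta) = 0.1697 / (2 * 0.289258) = 0.293337
theta = 17.06 deg


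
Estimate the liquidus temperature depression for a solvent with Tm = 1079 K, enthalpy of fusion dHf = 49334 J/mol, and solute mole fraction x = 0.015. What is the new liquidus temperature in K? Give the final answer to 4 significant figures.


dT = R*Tm^2*x / dHf
dT = 8.314 * 1079^2 * 0.015 / 49334
dT = 2.94305 K
T_new = 1079 - 2.94305 = 1076 K


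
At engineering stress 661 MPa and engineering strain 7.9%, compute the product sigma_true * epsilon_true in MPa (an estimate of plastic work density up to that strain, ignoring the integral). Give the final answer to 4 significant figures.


sigma_true = sigma_eng * (1 + epsilon_eng)
sigma_true = 661 * (1 + 0.079) = 713.219 MPa
epsilon_true = ln(1 + epsilon_eng)
epsilon_true = ln(1 + 0.079) = 0.0760347
sigma_true * epsilon_true = 713.219 * 0.0760347 = 54.23 MPa


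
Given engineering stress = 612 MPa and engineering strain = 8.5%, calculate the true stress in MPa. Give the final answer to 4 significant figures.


sigma_true = sigma_eng * (1 + epsilon_eng)
sigma_true = 612 * (1 + 0.085)
sigma_true = 664 MPa


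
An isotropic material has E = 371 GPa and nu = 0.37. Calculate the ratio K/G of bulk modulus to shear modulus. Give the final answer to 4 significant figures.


G = E / (2*(1+nu))
G = 371 / (2*(1+0.37)) = 135.401 GPa
K = E / (3*(1-2*nu))
K = 371 / (3*(1-2*0.37)) = 475.641 GPa
K/G = 475.641 / 135.401 = 3.513


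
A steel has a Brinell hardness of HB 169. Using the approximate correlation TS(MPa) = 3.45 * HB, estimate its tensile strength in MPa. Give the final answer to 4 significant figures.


TS (MPa) = 3.45 * HB
TS = 3.45 * 169
TS = 583.1 MPa


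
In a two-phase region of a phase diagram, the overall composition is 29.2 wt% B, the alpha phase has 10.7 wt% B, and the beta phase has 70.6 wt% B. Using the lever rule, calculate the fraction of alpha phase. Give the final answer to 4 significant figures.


f_alpha = (C_beta - C0) / (C_beta - C_alpha)
f_alpha = (70.6 - 29.2) / (70.6 - 10.7)
f_alpha = 0.6912


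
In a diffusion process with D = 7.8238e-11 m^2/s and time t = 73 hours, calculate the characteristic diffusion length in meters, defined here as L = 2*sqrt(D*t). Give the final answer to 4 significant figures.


t = 73 hr = 262800 s
Diffusion length = 2*sqrt(D*t)
= 2*sqrt(7.8238e-11 * 262800)
= 9.069e-03 m


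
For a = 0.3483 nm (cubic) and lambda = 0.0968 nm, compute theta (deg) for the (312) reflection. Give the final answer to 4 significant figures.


d = a / sqrt(h^2+k^2+l^2)
d = 0.3483 / sqrt(14) = 0.0930871 nm
lambda = 2*d*sin(theta)  =>  sin(theta) = lambda / (2*d)
sin(theta) = 0.0968 / (2 * 0.0930871) = 0.519943
theta = 31.33 deg


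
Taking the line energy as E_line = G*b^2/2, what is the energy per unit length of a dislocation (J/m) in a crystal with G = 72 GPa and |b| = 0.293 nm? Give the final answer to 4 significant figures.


E = G*b^2/2
b = 0.293 nm = 2.93e-10 m
G = 72 GPa = 7.2e+10 Pa
E = 0.5 * 7.2e+10 * (2.93e-10)^2
E = 3.091e-09 J/m


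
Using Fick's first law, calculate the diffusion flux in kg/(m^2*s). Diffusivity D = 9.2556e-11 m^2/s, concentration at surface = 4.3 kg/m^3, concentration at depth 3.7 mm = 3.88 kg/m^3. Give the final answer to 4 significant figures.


J = -D * (dC/dx) = D * (C1 - C2) / dx
J = 9.2556e-11 * (4.3 - 3.88) / 3.7e-03
J = 1.051e-08 kg/(m^2*s)


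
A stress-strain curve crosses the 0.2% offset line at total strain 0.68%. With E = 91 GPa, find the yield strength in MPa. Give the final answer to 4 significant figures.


Offset strain = 0.002
Elastic strain at yield = total_strain - offset = 6.8e-03 - 0.002 = 4.8e-03
sigma_y = E * elastic_strain = 91000 * 4.8e-03
sigma_y = 436.8 MPa


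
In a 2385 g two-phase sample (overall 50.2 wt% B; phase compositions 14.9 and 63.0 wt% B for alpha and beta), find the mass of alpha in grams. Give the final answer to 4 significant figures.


f_alpha = (C_beta - C0) / (C_beta - C_alpha)
f_alpha = (63.0 - 50.2) / (63.0 - 14.9) = 0.266112
m_alpha = f_alpha * m_total = 0.266112 * 2385 = 634.7 g


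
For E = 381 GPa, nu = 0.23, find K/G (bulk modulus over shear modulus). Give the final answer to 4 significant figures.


G = E / (2*(1+nu))
G = 381 / (2*(1+0.23)) = 154.878 GPa
K = E / (3*(1-2*nu))
K = 381 / (3*(1-2*0.23)) = 235.185 GPa
K/G = 235.185 / 154.878 = 1.519


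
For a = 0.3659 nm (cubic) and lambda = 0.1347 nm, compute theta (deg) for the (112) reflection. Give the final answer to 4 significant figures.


d = a / sqrt(h^2+k^2+l^2)
d = 0.3659 / sqrt(6) = 0.149378 nm
lambda = 2*d*sin(theta)  =>  sin(theta) = lambda / (2*d)
sin(theta) = 0.1347 / (2 * 0.149378) = 0.450869
theta = 26.8 deg


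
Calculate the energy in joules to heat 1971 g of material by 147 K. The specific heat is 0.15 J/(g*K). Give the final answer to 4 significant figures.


Q = m * cp * dT
Q = 1971 * 0.15 * 147
Q = 43460 J


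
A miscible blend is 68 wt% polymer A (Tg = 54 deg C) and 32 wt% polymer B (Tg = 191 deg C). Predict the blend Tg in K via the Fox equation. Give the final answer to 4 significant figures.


1/Tg = w1/Tg1 + w2/Tg2 (in Kelvin)
Tg1 = 327.15 K, Tg2 = 464.15 K
1/Tg = 0.68/327.15 + 0.32/464.15
Tg = 361.3 K


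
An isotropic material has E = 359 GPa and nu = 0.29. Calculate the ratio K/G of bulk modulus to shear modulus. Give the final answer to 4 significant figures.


G = E / (2*(1+nu))
G = 359 / (2*(1+0.29)) = 139.147 GPa
K = E / (3*(1-2*nu))
K = 359 / (3*(1-2*0.29)) = 284.921 GPa
K/G = 284.921 / 139.147 = 2.048


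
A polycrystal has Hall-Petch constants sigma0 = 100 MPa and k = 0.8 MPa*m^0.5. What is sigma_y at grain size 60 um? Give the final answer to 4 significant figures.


sigma_y = sigma0 + k / sqrt(d)
d = 60 um = 6e-05 m
sigma_y = 100 + 0.8 / sqrt(6e-05)
sigma_y = 203.3 MPa


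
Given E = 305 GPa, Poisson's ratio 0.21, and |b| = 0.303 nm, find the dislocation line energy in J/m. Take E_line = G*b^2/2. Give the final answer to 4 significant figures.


Step 1: G = E / (2*(1+nu))
G = 305 / (2*(1+0.21)) = 126.033 GPa = 1.26033e+11 Pa
Step 2: E_line = G*b^2/2
b = 0.303 nm = 3.03e-10 m
E_line = 0.5 * 1.26033e+11 * (3.03e-10)^2 = 5.785e-09 J/m


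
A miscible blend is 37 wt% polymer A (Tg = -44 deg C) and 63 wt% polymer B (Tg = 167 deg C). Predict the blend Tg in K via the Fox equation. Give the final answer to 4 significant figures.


1/Tg = w1/Tg1 + w2/Tg2 (in Kelvin)
Tg1 = 229.15 K, Tg2 = 440.15 K
1/Tg = 0.37/229.15 + 0.63/440.15
Tg = 328.3 K


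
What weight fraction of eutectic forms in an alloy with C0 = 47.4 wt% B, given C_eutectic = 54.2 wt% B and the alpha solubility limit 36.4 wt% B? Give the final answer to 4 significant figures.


f_primary = (C_e - C0) / (C_e - C_alpha_max)
f_primary = (54.2 - 47.4) / (54.2 - 36.4)
f_primary = 0.382022
f_eutectic = 1 - 0.382022 = 0.618


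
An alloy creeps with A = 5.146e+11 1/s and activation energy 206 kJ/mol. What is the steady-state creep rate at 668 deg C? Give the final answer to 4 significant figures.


rate = A * exp(-Q / (R*T))
T = 668 + 273.15 = 941.15 K
rate = 5.146e+11 * exp(-206e3 / (8.314 * 941.15))
rate = 1.896 1/s


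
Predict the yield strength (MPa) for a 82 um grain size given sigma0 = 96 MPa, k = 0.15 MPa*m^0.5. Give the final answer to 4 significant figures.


sigma_y = sigma0 + k / sqrt(d)
d = 82 um = 8.2e-05 m
sigma_y = 96 + 0.15 / sqrt(8.2e-05)
sigma_y = 112.6 MPa


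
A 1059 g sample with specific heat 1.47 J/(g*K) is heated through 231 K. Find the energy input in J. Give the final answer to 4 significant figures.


Q = m * cp * dT
Q = 1059 * 1.47 * 231
Q = 359600 J


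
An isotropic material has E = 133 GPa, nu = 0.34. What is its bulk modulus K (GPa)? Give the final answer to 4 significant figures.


K = E / (3*(1-2*nu))
K = 133 / (3*(1-2*0.34))
K = 138.5 GPa


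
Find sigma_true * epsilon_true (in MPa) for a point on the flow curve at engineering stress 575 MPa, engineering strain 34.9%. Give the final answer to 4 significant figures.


sigma_true = sigma_eng * (1 + epsilon_eng)
sigma_true = 575 * (1 + 0.349) = 775.675 MPa
epsilon_true = ln(1 + epsilon_eng)
epsilon_true = ln(1 + 0.349) = 0.299364
sigma_true * epsilon_true = 775.675 * 0.299364 = 232.2 MPa


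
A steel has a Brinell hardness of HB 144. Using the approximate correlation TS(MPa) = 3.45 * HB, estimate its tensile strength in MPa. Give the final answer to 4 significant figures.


TS (MPa) = 3.45 * HB
TS = 3.45 * 144
TS = 496.8 MPa


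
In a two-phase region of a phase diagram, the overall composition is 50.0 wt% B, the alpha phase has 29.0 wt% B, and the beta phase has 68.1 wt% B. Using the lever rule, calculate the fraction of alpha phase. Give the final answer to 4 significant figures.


f_alpha = (C_beta - C0) / (C_beta - C_alpha)
f_alpha = (68.1 - 50.0) / (68.1 - 29.0)
f_alpha = 0.4629


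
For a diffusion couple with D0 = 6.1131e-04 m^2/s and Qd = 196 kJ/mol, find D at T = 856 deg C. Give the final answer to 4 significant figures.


D = D0 * exp(-Qd / (R*T))
T = 1129.15 K
D = 6.1131e-04 * exp(-196e3 / (8.314 * 1129.15))
D = 5.235e-13 m^2/s


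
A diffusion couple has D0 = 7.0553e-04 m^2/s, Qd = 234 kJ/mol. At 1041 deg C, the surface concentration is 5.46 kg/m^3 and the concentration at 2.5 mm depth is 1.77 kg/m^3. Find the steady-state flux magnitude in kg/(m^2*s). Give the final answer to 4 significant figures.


Step 1: D = D0 * exp(-Qd/(R*T))
T = 1041 + 273.15 = 1314.15 K
D = 7.0553e-04 * exp(-234e3 / (8.314 * 1314.15)) = 3.52519e-13 m^2/s
Step 2: J = D * (C1 - C2) / dx
J = 3.52519e-13 * (5.46 - 1.77) / 2.5e-03
J = 5.203e-10 kg/(m^2*s)


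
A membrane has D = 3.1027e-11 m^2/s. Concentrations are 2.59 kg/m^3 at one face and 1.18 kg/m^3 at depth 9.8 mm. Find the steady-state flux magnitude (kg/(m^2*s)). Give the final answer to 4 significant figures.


J = -D * (dC/dx) = D * (C1 - C2) / dx
J = 3.1027e-11 * (2.59 - 1.18) / 9.8e-03
J = 4.464e-09 kg/(m^2*s)


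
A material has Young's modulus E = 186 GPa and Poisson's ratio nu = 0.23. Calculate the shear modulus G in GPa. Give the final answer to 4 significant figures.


G = E / (2*(1+nu))
G = 186 / (2*(1+0.23))
G = 75.61 GPa


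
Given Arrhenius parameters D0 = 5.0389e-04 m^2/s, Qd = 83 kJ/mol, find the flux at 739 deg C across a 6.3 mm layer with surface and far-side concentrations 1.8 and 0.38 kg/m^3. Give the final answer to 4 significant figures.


Step 1: D = D0 * exp(-Qd/(R*T))
T = 739 + 273.15 = 1012.15 K
D = 5.0389e-04 * exp(-83e3 / (8.314 * 1012.15)) = 2.62271e-08 m^2/s
Step 2: J = D * (C1 - C2) / dx
J = 2.62271e-08 * (1.8 - 0.38) / 6.3e-03
J = 5.911e-06 kg/(m^2*s)


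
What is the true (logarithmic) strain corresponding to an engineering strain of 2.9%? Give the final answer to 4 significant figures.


epsilon_true = ln(1 + epsilon_eng)
epsilon_true = ln(1 + 0.029)
epsilon_true = 0.02859


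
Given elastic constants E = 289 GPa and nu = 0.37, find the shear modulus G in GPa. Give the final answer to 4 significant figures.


G = E / (2*(1+nu))
G = 289 / (2*(1+0.37))
G = 105.5 GPa


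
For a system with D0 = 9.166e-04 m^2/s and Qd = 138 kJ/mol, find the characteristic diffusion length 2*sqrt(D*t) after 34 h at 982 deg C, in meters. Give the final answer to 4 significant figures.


Step 1: D = D0 * exp(-Qd/(R*T))
T = 1255.15 K
D = 9.166e-04 * exp(-138e3 / (8.314 * 1255.15)) = 1.6555e-09 m^2/s
Step 2: L = 2*sqrt(D*t)
t = 34 h = 122400 s
L = 2*sqrt(1.6555e-09 * 122400) = 0.02847 m


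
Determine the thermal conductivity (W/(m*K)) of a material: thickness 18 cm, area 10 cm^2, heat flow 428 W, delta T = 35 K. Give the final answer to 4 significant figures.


k = Q*L / (A*dT)
L = 0.18 m, A = 1e-03 m^2
k = 428 * 0.18 / (1e-03 * 35)
k = 2201 W/(m*K)


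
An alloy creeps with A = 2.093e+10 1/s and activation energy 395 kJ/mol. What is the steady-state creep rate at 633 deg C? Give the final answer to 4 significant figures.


rate = A * exp(-Q / (R*T))
T = 633 + 273.15 = 906.15 K
rate = 2.093e+10 * exp(-395e3 / (8.314 * 906.15))
rate = 3.551e-13 1/s


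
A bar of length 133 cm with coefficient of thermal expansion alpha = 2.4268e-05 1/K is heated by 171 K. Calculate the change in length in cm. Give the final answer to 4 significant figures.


dL = L0 * alpha * dT
dL = 133 * 2.4268e-05 * 171
dL = 0.5519 cm


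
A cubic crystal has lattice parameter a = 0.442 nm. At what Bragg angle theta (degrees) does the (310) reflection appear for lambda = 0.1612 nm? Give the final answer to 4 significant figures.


d = a / sqrt(h^2+k^2+l^2)
d = 0.442 / sqrt(10) = 0.139773 nm
lambda = 2*d*sin(theta)  =>  sin(theta) = lambda / (2*d)
sin(theta) = 0.1612 / (2 * 0.139773) = 0.576651
theta = 35.22 deg


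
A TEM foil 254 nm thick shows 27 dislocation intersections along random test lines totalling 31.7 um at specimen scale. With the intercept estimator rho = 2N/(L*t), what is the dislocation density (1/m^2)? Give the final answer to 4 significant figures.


rho = 2N / (L * t)
L = 31.7 um = 3.17e-05 m, t = 254 nm = 2.54e-07 m
rho = 2 * 27 / (3.17e-05 * 2.54e-07)
rho = 6.707e+12 1/m^2


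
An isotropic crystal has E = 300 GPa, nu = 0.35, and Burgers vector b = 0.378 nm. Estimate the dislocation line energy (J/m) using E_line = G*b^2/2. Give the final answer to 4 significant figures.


Step 1: G = E / (2*(1+nu))
G = 300 / (2*(1+0.35)) = 111.111 GPa = 1.11111e+11 Pa
Step 2: E_line = G*b^2/2
b = 0.378 nm = 3.78e-10 m
E_line = 0.5 * 1.11111e+11 * (3.78e-10)^2 = 7.938e-09 J/m


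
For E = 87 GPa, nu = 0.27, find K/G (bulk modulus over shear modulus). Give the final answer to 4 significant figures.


G = E / (2*(1+nu))
G = 87 / (2*(1+0.27)) = 34.252 GPa
K = E / (3*(1-2*nu))
K = 87 / (3*(1-2*0.27)) = 63.0435 GPa
K/G = 63.0435 / 34.252 = 1.841


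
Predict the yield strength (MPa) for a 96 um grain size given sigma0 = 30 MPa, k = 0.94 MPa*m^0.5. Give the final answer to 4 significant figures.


sigma_y = sigma0 + k / sqrt(d)
d = 96 um = 9.6e-05 m
sigma_y = 30 + 0.94 / sqrt(9.6e-05)
sigma_y = 125.9 MPa


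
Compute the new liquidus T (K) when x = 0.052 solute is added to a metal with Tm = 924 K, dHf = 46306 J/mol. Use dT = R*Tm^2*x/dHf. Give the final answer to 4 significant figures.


dT = R*Tm^2*x / dHf
dT = 8.314 * 924^2 * 0.052 / 46306
dT = 7.97113 K
T_new = 924 - 7.97113 = 916 K


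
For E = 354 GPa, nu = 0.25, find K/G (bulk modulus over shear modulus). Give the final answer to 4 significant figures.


G = E / (2*(1+nu))
G = 354 / (2*(1+0.25)) = 141.6 GPa
K = E / (3*(1-2*nu))
K = 354 / (3*(1-2*0.25)) = 236 GPa
K/G = 236 / 141.6 = 1.667


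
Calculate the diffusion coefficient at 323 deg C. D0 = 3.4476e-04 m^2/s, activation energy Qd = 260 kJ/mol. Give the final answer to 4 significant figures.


D = D0 * exp(-Qd / (R*T))
T = 596.15 K
D = 3.4476e-04 * exp(-260e3 / (8.314 * 596.15))
D = 5.695e-27 m^2/s


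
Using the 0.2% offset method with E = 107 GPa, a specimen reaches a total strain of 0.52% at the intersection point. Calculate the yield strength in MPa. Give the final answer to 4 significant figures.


Offset strain = 0.002
Elastic strain at yield = total_strain - offset = 5.2e-03 - 0.002 = 3.2e-03
sigma_y = E * elastic_strain = 107000 * 3.2e-03
sigma_y = 342.4 MPa


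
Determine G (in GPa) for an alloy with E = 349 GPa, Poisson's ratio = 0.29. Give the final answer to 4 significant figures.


G = E / (2*(1+nu))
G = 349 / (2*(1+0.29))
G = 135.3 GPa


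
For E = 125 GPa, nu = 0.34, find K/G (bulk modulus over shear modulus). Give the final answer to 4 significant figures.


G = E / (2*(1+nu))
G = 125 / (2*(1+0.34)) = 46.6418 GPa
K = E / (3*(1-2*nu))
K = 125 / (3*(1-2*0.34)) = 130.208 GPa
K/G = 130.208 / 46.6418 = 2.792


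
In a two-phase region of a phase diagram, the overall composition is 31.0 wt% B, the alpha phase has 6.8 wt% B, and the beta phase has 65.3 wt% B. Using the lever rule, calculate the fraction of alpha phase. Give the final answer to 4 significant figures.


f_alpha = (C_beta - C0) / (C_beta - C_alpha)
f_alpha = (65.3 - 31.0) / (65.3 - 6.8)
f_alpha = 0.5863


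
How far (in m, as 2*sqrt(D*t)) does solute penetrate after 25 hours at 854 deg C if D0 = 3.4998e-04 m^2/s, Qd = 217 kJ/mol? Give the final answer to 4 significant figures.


Step 1: D = D0 * exp(-Qd/(R*T))
T = 1127.15 K
D = 3.4998e-04 * exp(-217e3 / (8.314 * 1127.15)) = 3.07197e-14 m^2/s
Step 2: L = 2*sqrt(D*t)
t = 25 h = 90000 s
L = 2*sqrt(3.07197e-14 * 90000) = 1.052e-04 m


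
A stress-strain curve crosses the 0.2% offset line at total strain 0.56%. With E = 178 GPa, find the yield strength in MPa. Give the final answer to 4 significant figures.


Offset strain = 0.002
Elastic strain at yield = total_strain - offset = 5.6e-03 - 0.002 = 3.6e-03
sigma_y = E * elastic_strain = 178000 * 3.6e-03
sigma_y = 640.8 MPa


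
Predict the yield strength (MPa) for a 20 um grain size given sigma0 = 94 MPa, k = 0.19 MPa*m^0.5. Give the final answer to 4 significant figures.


sigma_y = sigma0 + k / sqrt(d)
d = 20 um = 2e-05 m
sigma_y = 94 + 0.19 / sqrt(2e-05)
sigma_y = 136.5 MPa


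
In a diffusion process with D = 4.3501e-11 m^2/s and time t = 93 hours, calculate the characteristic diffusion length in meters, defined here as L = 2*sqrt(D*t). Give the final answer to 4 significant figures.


t = 93 hr = 334800 s
Diffusion length = 2*sqrt(D*t)
= 2*sqrt(4.3501e-11 * 334800)
= 7.633e-03 m


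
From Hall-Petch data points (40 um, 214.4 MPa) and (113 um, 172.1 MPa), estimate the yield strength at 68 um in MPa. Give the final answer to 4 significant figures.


sigma_y = sigma0 + k / sqrt(d)
1/sqrt(d1) = 1/sqrt(4e-05) = 158.114;  1/sqrt(d2) = 94.0721
k = (sigma1 - sigma2) / (1/sqrt(d1) - 1/sqrt(d2)) = (214.4 - 172.1) / (158.114 - 94.0721) = 0.660506 MPa*m^0.5
sigma0 = sigma1 - k/sqrt(d1) = 214.4 - 0.660506*158.114 = 109.965 MPa
sigma_y(d3) = 109.965 + 0.660506 / sqrt(6.8e-05) = 190.1 MPa


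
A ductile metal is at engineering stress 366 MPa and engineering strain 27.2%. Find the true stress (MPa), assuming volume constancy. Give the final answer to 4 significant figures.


sigma_true = sigma_eng * (1 + epsilon_eng)
sigma_true = 366 * (1 + 0.272)
sigma_true = 465.6 MPa


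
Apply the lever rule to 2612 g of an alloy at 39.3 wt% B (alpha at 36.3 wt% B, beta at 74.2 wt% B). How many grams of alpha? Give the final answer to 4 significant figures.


f_alpha = (C_beta - C0) / (C_beta - C_alpha)
f_alpha = (74.2 - 39.3) / (74.2 - 36.3) = 0.920844
m_alpha = f_alpha * m_total = 0.920844 * 2612 = 2405 g


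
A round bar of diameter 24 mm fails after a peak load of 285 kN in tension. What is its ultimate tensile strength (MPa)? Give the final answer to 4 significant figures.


A0 = pi*(d/2)^2 = pi*(24/2)^2 = 452.389 mm^2
UTS = F_max / A0 = 285*1000 / 452.389
UTS = 630 MPa


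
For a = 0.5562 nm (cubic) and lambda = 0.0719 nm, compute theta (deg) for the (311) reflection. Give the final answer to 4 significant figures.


d = a / sqrt(h^2+k^2+l^2)
d = 0.5562 / sqrt(11) = 0.167701 nm
lambda = 2*d*sin(theta)  =>  sin(theta) = lambda / (2*d)
sin(theta) = 0.0719 / (2 * 0.167701) = 0.21437
theta = 12.38 deg


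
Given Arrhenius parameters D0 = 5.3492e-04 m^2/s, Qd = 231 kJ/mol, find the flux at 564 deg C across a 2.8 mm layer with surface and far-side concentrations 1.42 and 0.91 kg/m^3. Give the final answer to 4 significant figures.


Step 1: D = D0 * exp(-Qd/(R*T))
T = 564 + 273.15 = 837.15 K
D = 5.3492e-04 * exp(-231e3 / (8.314 * 837.15)) = 2.06224e-18 m^2/s
Step 2: J = D * (C1 - C2) / dx
J = 2.06224e-18 * (1.42 - 0.91) / 2.8e-03
J = 3.756e-16 kg/(m^2*s)


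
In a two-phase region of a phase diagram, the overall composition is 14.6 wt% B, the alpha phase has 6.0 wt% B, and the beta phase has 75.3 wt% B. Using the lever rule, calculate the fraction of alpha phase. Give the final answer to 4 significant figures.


f_alpha = (C_beta - C0) / (C_beta - C_alpha)
f_alpha = (75.3 - 14.6) / (75.3 - 6.0)
f_alpha = 0.8759


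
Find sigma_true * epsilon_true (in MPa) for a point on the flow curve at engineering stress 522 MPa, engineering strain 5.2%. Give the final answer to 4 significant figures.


sigma_true = sigma_eng * (1 + epsilon_eng)
sigma_true = 522 * (1 + 0.052) = 549.144 MPa
epsilon_true = ln(1 + epsilon_eng)
epsilon_true = ln(1 + 0.052) = 0.0506931
sigma_true * epsilon_true = 549.144 * 0.0506931 = 27.84 MPa


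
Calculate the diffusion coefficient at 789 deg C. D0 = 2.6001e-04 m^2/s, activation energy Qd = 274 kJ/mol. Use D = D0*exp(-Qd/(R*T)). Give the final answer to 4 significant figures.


D = D0 * exp(-Qd / (R*T))
T = 1062.15 K
D = 2.6001e-04 * exp(-274e3 / (8.314 * 1062.15))
D = 8.703e-18 m^2/s


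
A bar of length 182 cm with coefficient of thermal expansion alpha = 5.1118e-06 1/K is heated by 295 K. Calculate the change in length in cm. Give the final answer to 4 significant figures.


dL = L0 * alpha * dT
dL = 182 * 5.1118e-06 * 295
dL = 0.2745 cm


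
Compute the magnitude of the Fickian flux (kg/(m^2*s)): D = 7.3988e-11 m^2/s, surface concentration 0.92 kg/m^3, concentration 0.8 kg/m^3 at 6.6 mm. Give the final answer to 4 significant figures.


J = -D * (dC/dx) = D * (C1 - C2) / dx
J = 7.3988e-11 * (0.92 - 0.8) / 6.6e-03
J = 1.345e-09 kg/(m^2*s)


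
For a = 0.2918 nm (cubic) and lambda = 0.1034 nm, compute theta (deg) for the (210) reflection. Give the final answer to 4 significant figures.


d = a / sqrt(h^2+k^2+l^2)
d = 0.2918 / sqrt(5) = 0.130497 nm
lambda = 2*d*sin(theta)  =>  sin(theta) = lambda / (2*d)
sin(theta) = 0.1034 / (2 * 0.130497) = 0.396178
theta = 23.34 deg


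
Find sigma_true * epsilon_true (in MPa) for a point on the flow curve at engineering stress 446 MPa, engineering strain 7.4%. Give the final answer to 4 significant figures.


sigma_true = sigma_eng * (1 + epsilon_eng)
sigma_true = 446 * (1 + 0.074) = 479.004 MPa
epsilon_true = ln(1 + epsilon_eng)
epsilon_true = ln(1 + 0.074) = 0.07139
sigma_true * epsilon_true = 479.004 * 0.07139 = 34.2 MPa


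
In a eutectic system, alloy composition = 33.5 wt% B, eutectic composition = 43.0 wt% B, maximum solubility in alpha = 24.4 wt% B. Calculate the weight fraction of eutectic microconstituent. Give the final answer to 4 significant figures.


f_primary = (C_e - C0) / (C_e - C_alpha_max)
f_primary = (43.0 - 33.5) / (43.0 - 24.4)
f_primary = 0.510753
f_eutectic = 1 - 0.510753 = 0.4892


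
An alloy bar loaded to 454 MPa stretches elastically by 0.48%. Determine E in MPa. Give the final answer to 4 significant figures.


E = sigma / epsilon
epsilon = 0.48% = 4.8e-03
E = 454 / 4.8e-03
E = 94580 MPa


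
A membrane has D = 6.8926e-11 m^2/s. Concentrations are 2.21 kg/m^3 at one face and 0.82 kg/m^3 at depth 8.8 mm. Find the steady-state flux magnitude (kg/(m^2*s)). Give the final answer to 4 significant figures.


J = -D * (dC/dx) = D * (C1 - C2) / dx
J = 6.8926e-11 * (2.21 - 0.82) / 8.8e-03
J = 1.089e-08 kg/(m^2*s)


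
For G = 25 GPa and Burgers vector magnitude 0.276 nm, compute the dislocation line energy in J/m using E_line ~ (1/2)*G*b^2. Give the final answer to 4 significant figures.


E = G*b^2/2
b = 0.276 nm = 2.76e-10 m
G = 25 GPa = 2.5e+10 Pa
E = 0.5 * 2.5e+10 * (2.76e-10)^2
E = 9.522e-10 J/m


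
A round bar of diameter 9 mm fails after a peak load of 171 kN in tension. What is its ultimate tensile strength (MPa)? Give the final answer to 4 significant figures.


A0 = pi*(d/2)^2 = pi*(9/2)^2 = 63.6173 mm^2
UTS = F_max / A0 = 171*1000 / 63.6173
UTS = 2688 MPa


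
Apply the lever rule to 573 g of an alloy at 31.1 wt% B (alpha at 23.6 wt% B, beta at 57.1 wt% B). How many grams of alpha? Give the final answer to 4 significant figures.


f_alpha = (C_beta - C0) / (C_beta - C_alpha)
f_alpha = (57.1 - 31.1) / (57.1 - 23.6) = 0.776119
m_alpha = f_alpha * m_total = 0.776119 * 573 = 444.7 g


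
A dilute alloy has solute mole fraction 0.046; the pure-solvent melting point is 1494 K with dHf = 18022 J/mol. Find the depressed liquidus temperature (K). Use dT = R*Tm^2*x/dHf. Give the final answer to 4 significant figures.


dT = R*Tm^2*x / dHf
dT = 8.314 * 1494^2 * 0.046 / 18022
dT = 47.3659 K
T_new = 1494 - 47.3659 = 1447 K


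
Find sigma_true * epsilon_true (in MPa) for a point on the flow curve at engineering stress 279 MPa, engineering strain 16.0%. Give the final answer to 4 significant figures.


sigma_true = sigma_eng * (1 + epsilon_eng)
sigma_true = 279 * (1 + 0.16) = 323.64 MPa
epsilon_true = ln(1 + epsilon_eng)
epsilon_true = ln(1 + 0.16) = 0.14842
sigma_true * epsilon_true = 323.64 * 0.14842 = 48.03 MPa


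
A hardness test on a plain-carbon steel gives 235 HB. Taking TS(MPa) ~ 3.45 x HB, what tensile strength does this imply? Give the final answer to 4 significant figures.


TS (MPa) = 3.45 * HB
TS = 3.45 * 235
TS = 810.8 MPa


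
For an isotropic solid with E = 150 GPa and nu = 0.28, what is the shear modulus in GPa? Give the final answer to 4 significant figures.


G = E / (2*(1+nu))
G = 150 / (2*(1+0.28))
G = 58.59 GPa


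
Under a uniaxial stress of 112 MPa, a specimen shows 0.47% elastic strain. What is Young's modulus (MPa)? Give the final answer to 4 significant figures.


E = sigma / epsilon
epsilon = 0.47% = 4.7e-03
E = 112 / 4.7e-03
E = 23830 MPa


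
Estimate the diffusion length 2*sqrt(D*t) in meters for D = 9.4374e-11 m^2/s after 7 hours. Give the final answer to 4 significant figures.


t = 7 hr = 25200 s
Diffusion length = 2*sqrt(D*t)
= 2*sqrt(9.4374e-11 * 25200)
= 3.084e-03 m


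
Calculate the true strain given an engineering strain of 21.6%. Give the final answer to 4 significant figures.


epsilon_true = ln(1 + epsilon_eng)
epsilon_true = ln(1 + 0.216)
epsilon_true = 0.1956
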